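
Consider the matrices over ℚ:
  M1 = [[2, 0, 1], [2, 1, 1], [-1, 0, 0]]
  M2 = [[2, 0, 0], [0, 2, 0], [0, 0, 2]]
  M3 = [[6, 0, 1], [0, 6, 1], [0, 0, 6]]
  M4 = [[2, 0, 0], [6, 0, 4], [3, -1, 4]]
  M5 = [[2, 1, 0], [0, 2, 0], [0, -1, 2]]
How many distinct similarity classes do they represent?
Characteristic polynomials: χ_{M1} = (x - 1)^3, χ_{M2} = (x - 2)^3, χ_{M3} = (x - 6)^3, χ_{M4} = (x - 2)^3, χ_{M5} = (x - 2)^3.

{M1}: invariant factors (x - 1)^3.

{M2}: invariant factors x - 2, x - 2, x - 2.

{M3}: invariant factors x - 6, (x - 6)^2.

{M4, M5}: invariant factors x - 2, (x - 2)^2.

Matrices are similar if and only if their invariant-factor lists agree; the partition into similarity classes is {M1}, {M2}, {M3}, {M4, M5}.

4 classes: {M1}, {M2}, {M3}, {M4, M5}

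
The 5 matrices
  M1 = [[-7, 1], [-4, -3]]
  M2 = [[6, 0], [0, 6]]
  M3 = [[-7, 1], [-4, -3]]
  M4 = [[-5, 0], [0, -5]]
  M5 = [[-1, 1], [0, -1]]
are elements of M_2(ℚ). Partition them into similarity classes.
Characteristic polynomials: χ_{M1} = (x + 5)^2, χ_{M2} = (x - 6)^2, χ_{M3} = (x + 5)^2, χ_{M4} = (x + 5)^2, χ_{M5} = (x + 1)^2.

{M1, M3}: invariant factors (x + 5)^2.

{M2}: invariant factors x - 6, x - 6.

{M4}: invariant factors x + 5, x + 5.

{M5}: invariant factors (x + 1)^2.

Matrices are similar if and only if their invariant-factor lists agree; the partition into similarity classes is {M1, M3}, {M2}, {M4}, {M5}.

4 classes: {M1, M3}, {M2}, {M4}, {M5}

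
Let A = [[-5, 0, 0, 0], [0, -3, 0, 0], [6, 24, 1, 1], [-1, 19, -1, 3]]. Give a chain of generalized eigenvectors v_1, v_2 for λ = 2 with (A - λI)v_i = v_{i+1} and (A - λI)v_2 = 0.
We seek v_1 ∈ ker((A - 2I)^2) \ ker(A - 2I), then set v_{i+1} = (A - 2I) v_i.

One such chain is v_1 = [[0, 0, 0, 1]]^T, v_2 = [[0, 0, 1, 1]]^T. Check: (A - 2I) v_2 = [[0, 0, 0, 0]]^T = 0.

v_1 = [[0, 0, 0, 1]]^T, v_2 = [[0, 0, 1, 1]]^T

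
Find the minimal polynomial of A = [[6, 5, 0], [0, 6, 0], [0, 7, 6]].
m_A(x) = (x - 6)^2

The characteristic polynomial factors as (x - 6)^3. The minimal polynomial is ∏(x - λ)^{k_λ} where k_λ is the size of the largest Jordan block at λ.

For λ = 6: rank(A - 6I) = 1, and the largest Jordan block has size 2 (the smallest k with rank((A - 6I)^k) = rank((A - 6I)^(k+1))).

So m_A(x) = (x - 6)^2.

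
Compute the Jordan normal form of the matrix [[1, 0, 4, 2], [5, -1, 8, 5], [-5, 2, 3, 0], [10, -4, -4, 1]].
The characteristic polynomial is det(xI - A) = (x - 1)^4, so the eigenvalues are 1 (algebraic multiplicity 4).

For λ = 1: rank(A - I) = 2, rank((A - I)^2) = 0. The eigenspace has dimension 4 - 2 = 2, so there are 2 Jordan blocks; the rank sequence gives block sizes [2, 2].

Assembling the blocks gives the Jordan form J above.

J = [[1, 1, 0, 0], [0, 1, 0, 0], [0, 0, 1, 1], [0, 0, 0, 1]]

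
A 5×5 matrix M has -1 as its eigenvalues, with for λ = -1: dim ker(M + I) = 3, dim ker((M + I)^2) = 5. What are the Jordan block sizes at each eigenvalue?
Jordan blocks: (-1, 2), (-1, 2), (-1, 1)

λ = -1: successive nullity increments [3, 2] count blocks of size ≥ k; block sizes are [2, 2, 1].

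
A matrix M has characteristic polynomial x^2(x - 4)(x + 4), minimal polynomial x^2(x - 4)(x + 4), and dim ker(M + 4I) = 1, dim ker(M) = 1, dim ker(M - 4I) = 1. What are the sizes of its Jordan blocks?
λ = -4: algebraic multiplicity 1 (exponent in χ_M), largest block size 1 (exponent in m_M), 1 block (geometric multiplicity). This forces block sizes [1].
λ = 0: algebraic multiplicity 2 (exponent in χ_M), largest block size 2 (exponent in m_M), 1 block (geometric multiplicity). This forces block sizes [2].
λ = 4: algebraic multiplicity 1 (exponent in χ_M), largest block size 1 (exponent in m_M), 1 block (geometric multiplicity). This forces block sizes [1].

Jordan blocks: (-4, 1), (0, 2), (4, 1)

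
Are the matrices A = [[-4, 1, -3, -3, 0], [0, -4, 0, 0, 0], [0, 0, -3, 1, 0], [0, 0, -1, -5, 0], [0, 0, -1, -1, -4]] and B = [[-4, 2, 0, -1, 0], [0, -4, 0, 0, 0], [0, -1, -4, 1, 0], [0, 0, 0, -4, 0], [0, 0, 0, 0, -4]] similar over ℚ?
Two matrices over a field are similar if and only if they have the same invariant factors.

Both A and B have characteristic polynomial (x + 4)^5 and minimal polynomial (x + 4)^2. Computing further, both have invariant factors x + 4, (x + 4)^2, (x + 4)^2. Hence A and B are similar.

Yes.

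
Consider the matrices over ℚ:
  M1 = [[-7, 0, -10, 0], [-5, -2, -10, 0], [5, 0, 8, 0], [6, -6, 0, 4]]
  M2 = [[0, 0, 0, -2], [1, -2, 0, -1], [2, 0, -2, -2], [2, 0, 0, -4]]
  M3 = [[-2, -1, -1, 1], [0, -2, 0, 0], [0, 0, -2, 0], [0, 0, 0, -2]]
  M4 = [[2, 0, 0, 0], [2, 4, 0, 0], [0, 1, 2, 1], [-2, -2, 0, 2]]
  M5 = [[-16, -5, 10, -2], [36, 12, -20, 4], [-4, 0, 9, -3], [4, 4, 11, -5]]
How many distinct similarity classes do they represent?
4 classes: {M1}, {M2, M3}, {M4}, {M5}

Characteristic polynomials: χ_{M1} = (x - 4)(x - 3)(x + 2)^2, χ_{M2} = (x + 2)^4, χ_{M3} = (x + 2)^4, χ_{M4} = (x - 4)(x - 2)^3, χ_{M5} = (x - 2)^2(x + 2)^2.

{M1}: invariant factors x + 2, (x - 4)(x - 3)(x + 2).

{M2, M3}: invariant factors x + 2, x + 2, (x + 2)^2.

{M4}: invariant factors x - 2, (x - 4)(x - 2)^2.

{M5}: invariant factors (x - 2)^2(x + 2)^2.

Matrices are similar if and only if their invariant-factor lists agree; the partition into similarity classes is {M1}, {M2, M3}, {M4}, {M5}.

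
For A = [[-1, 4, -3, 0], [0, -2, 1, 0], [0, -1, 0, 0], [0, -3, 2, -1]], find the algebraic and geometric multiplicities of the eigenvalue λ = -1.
algebraic multiplicity 4, geometric multiplicity 2

The characteristic polynomial is (x + 1)^4, so the factor x + 1 appears with exponent 4: the algebraic multiplicity is 4.

rank(A + I) = 2, so the eigenspace has dimension 4 - 2 = 2: the geometric multiplicity is 2.

Since 2 < 4, A is not diagonalizable.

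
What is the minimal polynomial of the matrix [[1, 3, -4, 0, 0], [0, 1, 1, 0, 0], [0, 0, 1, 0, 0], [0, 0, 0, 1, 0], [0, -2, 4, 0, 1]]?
The characteristic polynomial factors as (x - 1)^5. The minimal polynomial is ∏(x - λ)^{k_λ} where k_λ is the size of the largest Jordan block at λ.

For λ = 1: rank(A - I) = 2, and the largest Jordan block has size 3 (the smallest k with rank((A - I)^k) = rank((A - I)^(k+1))).

So m_A(x) = (x - 1)^3.

m_A(x) = (x - 1)^3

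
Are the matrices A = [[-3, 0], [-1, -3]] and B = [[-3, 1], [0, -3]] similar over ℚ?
Two matrices over a field are similar if and only if they have the same invariant factors.

Both A and B have characteristic polynomial (x + 3)^2 and minimal polynomial (x + 3)^2. Computing further, both have invariant factors (x + 3)^2. Hence A and B are similar.

Yes.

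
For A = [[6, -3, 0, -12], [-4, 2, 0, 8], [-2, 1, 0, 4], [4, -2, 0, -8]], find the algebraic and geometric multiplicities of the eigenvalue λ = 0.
The characteristic polynomial is x^4, so the factor x appears with exponent 4: the algebraic multiplicity is 4.

rank(A) = 1, so the eigenspace has dimension 4 - 1 = 3: the geometric multiplicity is 3.

Since 3 < 4, A is not diagonalizable.

algebraic multiplicity 4, geometric multiplicity 3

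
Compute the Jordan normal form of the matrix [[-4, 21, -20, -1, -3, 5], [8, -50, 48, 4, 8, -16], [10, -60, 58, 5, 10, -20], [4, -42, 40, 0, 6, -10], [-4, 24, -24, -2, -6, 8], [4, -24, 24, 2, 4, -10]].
J = [[-2, 1, 0, 0, 0, 0], [0, -2, 0, 0, 0, 0], [0, 0, -2, 1, 0, 0], [0, 0, 0, -2, 0, 0], [0, 0, 0, 0, -2, 0], [0, 0, 0, 0, 0, -2]]

The characteristic polynomial is det(xI - A) = (x + 2)^6, so the eigenvalues are -2 (algebraic multiplicity 6).

For λ = -2: rank(A + 2I) = 2, rank((A + 2I)^2) = 0. The eigenspace has dimension 6 - 2 = 4, so there are 4 Jordan blocks; the rank sequence gives block sizes [2, 2, 1, 1].

Assembling the blocks gives the Jordan form J above.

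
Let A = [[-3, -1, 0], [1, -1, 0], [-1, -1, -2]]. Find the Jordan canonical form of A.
The characteristic polynomial is det(xI - A) = (x + 2)^3, so the eigenvalues are -2 (algebraic multiplicity 3).

For λ = -2: rank(A + 2I) = 1, rank((A + 2I)^2) = 0. The eigenspace has dimension 3 - 1 = 2, so there are 2 Jordan blocks; the rank sequence gives block sizes [2, 1].

Assembling the blocks gives the Jordan form J above.

J = [[-2, 1, 0], [0, -2, 0], [0, 0, -2]]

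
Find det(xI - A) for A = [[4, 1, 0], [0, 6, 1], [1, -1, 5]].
xI - A = [[x - 4, -1, 0], [0, x - 6, -1], [-1, 1, x - 5]].

Expanding det(xI - A) along the first row:
det(xI - A) = + (x - 4)·det([[x - 6, -1], [1, x - 5]]) - (-1)·det([[0, -1], [-1, x - 5]]) + (0)·det([[0, x - 6], [-1, 1]]).

Evaluating gives χ_A(x) = x^3 - 15x^2 + 75x - 125 = (x - 5)^3.

χ_A(x) = (x - 5)^3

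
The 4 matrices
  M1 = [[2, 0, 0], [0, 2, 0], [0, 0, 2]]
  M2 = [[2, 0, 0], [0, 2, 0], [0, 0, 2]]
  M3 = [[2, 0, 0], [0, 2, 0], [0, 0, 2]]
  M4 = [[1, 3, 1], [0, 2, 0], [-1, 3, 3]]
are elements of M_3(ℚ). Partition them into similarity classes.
2 classes: {M1, M2, M3}, {M4}

Characteristic polynomials: χ_{M1} = (x - 2)^3, χ_{M2} = (x - 2)^3, χ_{M3} = (x - 2)^3, χ_{M4} = (x - 2)^3.

{M1, M2, M3}: invariant factors x - 2, x - 2, x - 2.

{M4}: invariant factors x - 2, (x - 2)^2.

Matrices are similar if and only if their invariant-factor lists agree; the partition into similarity classes is {M1, M2, M3}, {M4}.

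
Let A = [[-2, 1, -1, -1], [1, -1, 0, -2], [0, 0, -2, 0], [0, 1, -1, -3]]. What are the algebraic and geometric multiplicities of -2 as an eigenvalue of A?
algebraic multiplicity 4, geometric multiplicity 2

The characteristic polynomial is (x + 2)^4, so the factor x + 2 appears with exponent 4: the algebraic multiplicity is 4.

rank(A + 2I) = 2, so the eigenspace has dimension 4 - 2 = 2: the geometric multiplicity is 2.

Since 2 < 4, A is not diagonalizable.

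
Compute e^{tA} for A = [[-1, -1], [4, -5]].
e^{tA} = [[(2*t + 1)*e^{-3*t}, -t*e^{-3*t}], [4*t*e^{-3*t}, (1 - 2*t)*e^{-3*t}]]

A has Jordan form J = [[-3, 1], [0, -3]] with A = PJP^{-1}, so e^{tA} = P e^{tJ} P^{-1}.

For a Jordan block J_k(λ), e^{tJ_k(λ)} = e^{λt} · (I + tN + t^2 N^2/2! + ... + t^{k-1} N^{k-1}/(k-1)!) where N is the nilpotent superdiagonal part.

Assembling the blocks and conjugating back gives the entries of e^{tA} as shown above.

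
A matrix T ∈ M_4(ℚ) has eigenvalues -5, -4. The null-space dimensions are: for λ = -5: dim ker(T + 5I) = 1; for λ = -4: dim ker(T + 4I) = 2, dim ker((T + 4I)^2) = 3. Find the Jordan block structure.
λ = -5: successive nullity increments [1] count blocks of size ≥ k; block sizes are [1].
λ = -4: successive nullity increments [2, 1] count blocks of size ≥ k; block sizes are [2, 1].

Jordan blocks: (-5, 1), (-4, 2), (-4, 1)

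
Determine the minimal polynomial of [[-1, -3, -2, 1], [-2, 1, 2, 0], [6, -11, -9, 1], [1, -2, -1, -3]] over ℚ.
The characteristic polynomial factors as (x + 3)^4. The minimal polynomial is ∏(x - λ)^{k_λ} where k_λ is the size of the largest Jordan block at λ.

For λ = -3: rank(A + 3I) = 2, and the largest Jordan block has size 3 (the smallest k with rank((A + 3I)^k) = rank((A + 3I)^(k+1))).

So m_A(x) = (x + 3)^3.

m_A(x) = (x + 3)^3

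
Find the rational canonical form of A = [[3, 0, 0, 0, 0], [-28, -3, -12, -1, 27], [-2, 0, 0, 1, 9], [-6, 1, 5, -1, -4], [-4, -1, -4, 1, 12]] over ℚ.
R = [[3, 0, 0, 0, 0], [0, 0, 0, 0, 27], [0, 1, 0, 0, 0], [0, 0, 1, 0, -18], [0, 0, 0, 1, 8]]

The invariant factors of A (the non-unit diagonal entries of the Smith normal form of xI - A over ℚ[x]) are x - 3, (x - 3)^3(x + 1), each dividing the next. The characteristic polynomial is their product, (x - 3)^4(x + 1).

The rational canonical form is the block-diagonal matrix of companion matrices C(f_i):
R = [[3, 0, 0, 0, 0], [0, 0, 0, 0, 27], [0, 1, 0, 0, 0], [0, 0, 1, 0, -18], [0, 0, 0, 1, 8]].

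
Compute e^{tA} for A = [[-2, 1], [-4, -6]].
A has Jordan form J = [[-4, 1], [0, -4]] with A = PJP^{-1}, so e^{tA} = P e^{tJ} P^{-1}.

For a Jordan block J_k(λ), e^{tJ_k(λ)} = e^{λt} · (I + tN + t^2 N^2/2! + ... + t^{k-1} N^{k-1}/(k-1)!) where N is the nilpotent superdiagonal part.

Assembling the blocks and conjugating back gives the entries of e^{tA} as shown above.

e^{tA} = [[(2*t + 1)*e^{-4*t}, t*e^{-4*t}], [-4*t*e^{-4*t}, (1 - 2*t)*e^{-4*t}]]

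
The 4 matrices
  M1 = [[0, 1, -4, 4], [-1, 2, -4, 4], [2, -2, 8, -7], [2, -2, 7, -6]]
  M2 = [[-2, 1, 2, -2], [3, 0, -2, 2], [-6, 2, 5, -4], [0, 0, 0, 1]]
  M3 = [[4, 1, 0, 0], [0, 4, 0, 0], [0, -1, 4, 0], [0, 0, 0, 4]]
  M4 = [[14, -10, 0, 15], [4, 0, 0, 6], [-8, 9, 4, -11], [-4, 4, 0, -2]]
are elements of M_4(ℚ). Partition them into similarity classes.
Characteristic polynomials: χ_{M1} = (x - 1)^4, χ_{M2} = (x - 1)^4, χ_{M3} = (x - 4)^4, χ_{M4} = (x - 4)^4.

{M1}: invariant factors (x - 1)^2, (x - 1)^2.

{M2}: invariant factors x - 1, x - 1, (x - 1)^2.

{M3}: invariant factors x - 4, x - 4, (x - 4)^2.

{M4}: invariant factors (x - 4)^2, (x - 4)^2.

Matrices are similar if and only if their invariant-factor lists agree; the partition into similarity classes is {M1}, {M2}, {M3}, {M4}.

4 classes: {M1}, {M2}, {M3}, {M4}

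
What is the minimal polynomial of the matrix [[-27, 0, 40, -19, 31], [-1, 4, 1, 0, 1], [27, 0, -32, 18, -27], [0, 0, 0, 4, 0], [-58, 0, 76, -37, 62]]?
m_A(x) = (x - 4)^2(x + 5)

The characteristic polynomial factors as (x - 4)^4(x + 5). The minimal polynomial is ∏(x - λ)^{k_λ} where k_λ is the size of the largest Jordan block at λ.

For λ = -5: rank(A + 5I) = 4, and the largest Jordan block has size 1 (the smallest k with rank((A + 5I)^k) = rank((A + 5I)^(k+1))).
For λ = 4: rank(A - 4I) = 3, and the largest Jordan block has size 2 (the smallest k with rank((A - 4I)^k) = rank((A - 4I)^(k+1))).

So m_A(x) = (x - 4)^2(x + 5).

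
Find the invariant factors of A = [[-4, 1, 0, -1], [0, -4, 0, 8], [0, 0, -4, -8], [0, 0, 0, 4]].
The Jordan structure of A has elementary divisors (x + 4)^2, (x + 4), (x - 4). Arranging the block sizes at each eigenvalue in decreasing order and taking row products gives the invariant factors.

Invariant factors (smallest first, each dividing the next): x + 4, (x - 4)(x + 4)^2.

Check: the last factor (x - 4)(x + 4)^2 is the minimal polynomial, and the product (x - 4)(x + 4)^3 is the characteristic polynomial.

x + 4, (x - 4)(x + 4)^2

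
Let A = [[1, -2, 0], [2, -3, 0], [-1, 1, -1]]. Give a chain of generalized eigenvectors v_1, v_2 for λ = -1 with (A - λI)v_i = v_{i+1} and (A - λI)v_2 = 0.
v_1 = [[-5, -4, 2]]^T, v_2 = [[-2, -2, 1]]^T

We seek v_1 ∈ ker((A + I)^2) \ ker(A + I), then set v_{i+1} = (A + I) v_i.

One such chain is v_1 = [[-5, -4, 2]]^T, v_2 = [[-2, -2, 1]]^T. Check: (A + I) v_2 = [[0, 0, 0]]^T = 0.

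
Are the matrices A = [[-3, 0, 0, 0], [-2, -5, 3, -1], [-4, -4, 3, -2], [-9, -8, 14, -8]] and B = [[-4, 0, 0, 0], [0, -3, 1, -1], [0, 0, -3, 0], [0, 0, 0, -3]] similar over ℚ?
Two matrices over a field are similar if and only if they have the same invariant factors.

Both A and B have characteristic polynomial (x + 3)^3(x + 4) and minimal polynomial (x + 3)^2(x + 4). Computing further, both have invariant factors x + 3, (x + 3)^2(x + 4). Hence A and B are similar.

Yes.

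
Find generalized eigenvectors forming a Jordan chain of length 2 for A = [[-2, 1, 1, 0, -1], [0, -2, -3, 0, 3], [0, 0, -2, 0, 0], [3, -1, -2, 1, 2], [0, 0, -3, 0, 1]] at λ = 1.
v_1 = [[0, 1, 0, 0, 1]]^T, v_2 = [[0, 0, 0, 1, 0]]^T

We seek v_1 ∈ ker((A - I)^2) \ ker(A - I), then set v_{i+1} = (A - I) v_i.

One such chain is v_1 = [[0, 1, 0, 0, 1]]^T, v_2 = [[0, 0, 0, 1, 0]]^T. Check: (A - I) v_2 = [[0, 0, 0, 0, 0]]^T = 0.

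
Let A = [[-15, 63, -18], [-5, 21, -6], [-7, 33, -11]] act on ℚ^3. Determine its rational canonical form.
The invariant factors of A (the non-unit diagonal entries of the Smith normal form of xI - A over ℚ[x]) are x(x + 2)(x + 3), each dividing the next. The characteristic polynomial is their product, x(x + 2)(x + 3).

The rational canonical form is the block-diagonal matrix of companion matrices C(f_i):
R = [[0, 0, 0], [1, 0, -6], [0, 1, -5]].

R = [[0, 0, 0], [1, 0, -6], [0, 1, -5]]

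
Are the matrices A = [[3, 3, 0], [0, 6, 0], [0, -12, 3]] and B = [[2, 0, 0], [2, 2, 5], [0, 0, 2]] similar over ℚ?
trace(A) = 12 but trace(B) = 6. The trace is a similarity invariant, so A and B are not similar.

No.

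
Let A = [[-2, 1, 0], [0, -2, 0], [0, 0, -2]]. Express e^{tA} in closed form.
e^{tA} = [[e^{-2*t}, t*e^{-2*t}, 0], [0, e^{-2*t}, 0], [0, 0, e^{-2*t}]]

A has Jordan form J = [[-2, 1, 0], [0, -2, 0], [0, 0, -2]] with A = PJP^{-1}, so e^{tA} = P e^{tJ} P^{-1}.

For a Jordan block J_k(λ), e^{tJ_k(λ)} = e^{λt} · (I + tN + t^2 N^2/2! + ... + t^{k-1} N^{k-1}/(k-1)!) where N is the nilpotent superdiagonal part.

Assembling the blocks and conjugating back gives the entries of e^{tA} as shown above.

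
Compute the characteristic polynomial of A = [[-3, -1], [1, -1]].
χ_A(x) = (x + 2)^2

xI - A = [[x + 3, 1], [-1, x + 1]].

Expanding det(xI - A) along the first row:
det(xI - A) = + (x + 3)·det([[x + 1]]) - (1)·det([[-1]]).

Evaluating gives χ_A(x) = x^2 + 4x + 4 = (x + 2)^2.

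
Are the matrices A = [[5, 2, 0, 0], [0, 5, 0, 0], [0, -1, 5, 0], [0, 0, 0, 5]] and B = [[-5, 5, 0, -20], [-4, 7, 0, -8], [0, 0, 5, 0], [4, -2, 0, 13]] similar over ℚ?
Two matrices over a field are similar if and only if they have the same invariant factors.

Both A and B have characteristic polynomial (x - 5)^4 and minimal polynomial (x - 5)^2. Computing further, both have invariant factors x - 5, x - 5, (x - 5)^2. Hence A and B are similar.

Yes.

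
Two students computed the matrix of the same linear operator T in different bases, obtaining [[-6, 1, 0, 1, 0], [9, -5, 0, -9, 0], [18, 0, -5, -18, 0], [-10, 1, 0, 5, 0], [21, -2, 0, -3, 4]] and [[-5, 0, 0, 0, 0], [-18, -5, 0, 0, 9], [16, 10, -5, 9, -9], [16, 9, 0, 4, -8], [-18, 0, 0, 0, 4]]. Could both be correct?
Two matrices over a field are similar if and only if they have the same invariant factors.

Both A and B have characteristic polynomial (x - 4)^2(x + 5)^3 and minimal polynomial (x - 4)^2(x + 5)^2. Computing further, both have invariant factors x + 5, (x - 4)^2(x + 5)^2. Hence A and B are similar.

Yes.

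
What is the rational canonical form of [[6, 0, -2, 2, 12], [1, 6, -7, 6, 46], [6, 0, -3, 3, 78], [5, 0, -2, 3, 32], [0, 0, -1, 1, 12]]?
R = [[6, 0, 0, 0, 0], [0, 6, 0, 0, 0], [0, 0, 0, 0, 54], [0, 0, 1, 0, -45], [0, 0, 0, 1, 12]]

The invariant factors of A (the non-unit diagonal entries of the Smith normal form of xI - A over ℚ[x]) are x - 6, x - 6, (x - 6)(x - 3)^2, each dividing the next. The characteristic polynomial is their product, (x - 6)^3(x - 3)^2.

The rational canonical form is the block-diagonal matrix of companion matrices C(f_i):
R = [[6, 0, 0, 0, 0], [0, 6, 0, 0, 0], [0, 0, 0, 0, 54], [0, 0, 1, 0, -45], [0, 0, 0, 1, 12]].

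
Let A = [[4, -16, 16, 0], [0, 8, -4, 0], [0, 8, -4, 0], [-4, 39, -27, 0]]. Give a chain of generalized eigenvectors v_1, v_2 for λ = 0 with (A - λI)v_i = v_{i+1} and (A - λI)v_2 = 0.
v_1 = [[-4, 1, 2, 2]]^T, v_2 = [[0, 0, 0, 1]]^T

We seek v_1 ∈ ker(A^2) \ ker(A), then set v_{i+1} = A v_i.

One such chain is v_1 = [[-4, 1, 2, 2]]^T, v_2 = [[0, 0, 0, 1]]^T. Check: A v_2 = [[0, 0, 0, 0]]^T = 0.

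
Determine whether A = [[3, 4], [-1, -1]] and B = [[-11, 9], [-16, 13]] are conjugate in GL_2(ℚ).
Yes.

Two matrices over a field are similar if and only if they have the same invariant factors.

Both A and B have characteristic polynomial (x - 1)^2 and minimal polynomial (x - 1)^2. Computing further, both have invariant factors (x - 1)^2. Hence A and B are similar.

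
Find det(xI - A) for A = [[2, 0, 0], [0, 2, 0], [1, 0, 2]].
χ_A(x) = (x - 2)^3

xI - A = [[x - 2, 0, 0], [0, x - 2, 0], [-1, 0, x - 2]].

Expanding det(xI - A) along the first row:
det(xI - A) = + (x - 2)·det([[x - 2, 0], [0, x - 2]]) - (0)·det([[0, 0], [-1, x - 2]]) + (0)·det([[0, x - 2], [-1, 0]]).

Evaluating gives χ_A(x) = x^3 - 6x^2 + 12x - 8 = (x - 2)^3.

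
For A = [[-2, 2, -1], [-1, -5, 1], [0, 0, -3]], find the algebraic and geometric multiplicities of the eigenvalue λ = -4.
algebraic multiplicity 1, geometric multiplicity 1

The characteristic polynomial is (x + 3)^2(x + 4), so the factor x + 4 appears with exponent 1: the algebraic multiplicity is 1.

rank(A + 4I) = 2, so the eigenspace has dimension 3 - 2 = 1: the geometric multiplicity is 1.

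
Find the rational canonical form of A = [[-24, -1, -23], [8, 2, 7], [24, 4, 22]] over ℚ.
R = [[0, 0, -8], [1, 0, 0], [0, 1, 0]]

The invariant factors of A (the non-unit diagonal entries of the Smith normal form of xI - A over ℚ[x]) are (x + 2)(x^2 - 2x + 4), each dividing the next. The characteristic polynomial is their product, (x + 2)(x^2 - 2x + 4).

The rational canonical form is the block-diagonal matrix of companion matrices C(f_i):
R = [[0, 0, -8], [1, 0, 0], [0, 1, 0]].

Note the characteristic polynomial does not split into linear factors over ℚ, so A has no Jordan form over ℚ; the rational canonical form exists over any field.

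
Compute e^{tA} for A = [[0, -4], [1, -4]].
e^{tA} = [[(2*t + 1)*e^{-2*t}, -4*t*e^{-2*t}], [t*e^{-2*t}, (1 - 2*t)*e^{-2*t}]]

A has Jordan form J = [[-2, 1], [0, -2]] with A = PJP^{-1}, so e^{tA} = P e^{tJ} P^{-1}.

For a Jordan block J_k(λ), e^{tJ_k(λ)} = e^{λt} · (I + tN + t^2 N^2/2! + ... + t^{k-1} N^{k-1}/(k-1)!) where N is the nilpotent superdiagonal part.

Assembling the blocks and conjugating back gives the entries of e^{tA} as shown above.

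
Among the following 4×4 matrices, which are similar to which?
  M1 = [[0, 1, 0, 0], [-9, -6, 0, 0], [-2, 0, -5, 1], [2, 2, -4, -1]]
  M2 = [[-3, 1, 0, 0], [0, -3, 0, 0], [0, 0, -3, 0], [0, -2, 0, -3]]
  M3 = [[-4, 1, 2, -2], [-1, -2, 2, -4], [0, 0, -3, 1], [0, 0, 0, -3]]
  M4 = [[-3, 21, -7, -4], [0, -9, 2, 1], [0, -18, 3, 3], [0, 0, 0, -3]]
Characteristic polynomials: χ_{M1} = (x + 3)^4, χ_{M2} = (x + 3)^4, χ_{M3} = (x + 3)^4, χ_{M4} = (x + 3)^4.

{M1, M3, M4}: invariant factors (x + 3)^2, (x + 3)^2.

{M2}: invariant factors x + 3, x + 3, (x + 3)^2.

Matrices are similar if and only if their invariant-factor lists agree; the partition into similarity classes is {M1, M3, M4}, {M2}.

2 classes: {M1, M3, M4}, {M2}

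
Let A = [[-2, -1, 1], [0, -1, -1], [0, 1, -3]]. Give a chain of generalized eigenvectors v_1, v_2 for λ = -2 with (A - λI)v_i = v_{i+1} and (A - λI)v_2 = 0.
v_1 = [[1, 0, -1]]^T, v_2 = [[-1, 1, 1]]^T

We seek v_1 ∈ ker((A + 2I)^2) \ ker(A + 2I), then set v_{i+1} = (A + 2I) v_i.

One such chain is v_1 = [[1, 0, -1]]^T, v_2 = [[-1, 1, 1]]^T. Check: (A + 2I) v_2 = [[0, 0, 0]]^T = 0.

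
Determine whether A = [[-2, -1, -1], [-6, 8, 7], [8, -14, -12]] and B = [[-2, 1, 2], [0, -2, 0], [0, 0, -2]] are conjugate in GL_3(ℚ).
Both have characteristic polynomial (x + 2)^3, but the minimal polynomial of A is (x + 2)^3 while the minimal polynomial of B is (x + 2)^2. The minimal polynomial is a similarity invariant, so A and B are not similar.

No.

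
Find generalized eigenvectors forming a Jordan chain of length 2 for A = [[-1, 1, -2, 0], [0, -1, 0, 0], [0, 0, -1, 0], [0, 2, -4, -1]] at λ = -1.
We seek v_1 ∈ ker((A + I)^2) \ ker(A + I), then set v_{i+1} = (A + I) v_i.

One such chain is v_1 = [[-2, 3, 1, -3]]^T, v_2 = [[1, 0, 0, 2]]^T. Check: (A + I) v_2 = [[0, 0, 0, 0]]^T = 0.

v_1 = [[-2, 3, 1, -3]]^T, v_2 = [[1, 0, 0, 2]]^T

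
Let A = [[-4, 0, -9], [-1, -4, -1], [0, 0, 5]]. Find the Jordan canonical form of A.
The characteristic polynomial is det(xI - A) = (x - 5)(x + 4)^2, so the eigenvalues are -4 (algebraic multiplicity 2), 5 (algebraic multiplicity 1).

For λ = -4: rank(A + 4I) = 2, rank((A + 4I)^2) = 1. The eigenspace has dimension 3 - 2 = 1, so there is 1 Jordan block; the rank sequence gives block sizes [2].

For λ = 5: algebraic multiplicity 1 gives one 1×1 block.

Assembling the blocks gives the Jordan form J above.

J = [[-4, 1, 0], [0, -4, 0], [0, 0, 5]]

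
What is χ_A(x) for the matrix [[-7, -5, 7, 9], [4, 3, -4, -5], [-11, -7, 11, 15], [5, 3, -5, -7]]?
χ_A(x) = x^4

xI - A = [[x + 7, 5, -7, -9], [-4, x - 3, 4, 5], [11, 7, x - 11, -15], [-5, -3, 5, x + 7]].

Expanding det(xI - A) along the first row:
det(xI - A) = + (x + 7)·det([[x - 3, 4, 5], [7, x - 11, -15], [-3, 5, x + 7]]) - (5)·det([[-4, 4, 5], [11, x - 11, -15], [-5, 5, x + 7]]) + (-7)·det([[-4, x - 3, 5], [11, 7, -15], [-5, -3, x + 7]]) - (-9)·det([[-4, x - 3, 4], [11, 7, x - 11], [-5, -3, 5]]).

Evaluating gives χ_A(x) = x^4.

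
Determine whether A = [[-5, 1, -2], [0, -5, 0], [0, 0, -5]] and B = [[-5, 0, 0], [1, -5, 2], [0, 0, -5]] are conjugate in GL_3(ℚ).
Yes.

Two matrices over a field are similar if and only if they have the same invariant factors.

Both A and B have characteristic polynomial (x + 5)^3 and minimal polynomial (x + 5)^2. Computing further, both have invariant factors x + 5, (x + 5)^2. Hence A and B are similar.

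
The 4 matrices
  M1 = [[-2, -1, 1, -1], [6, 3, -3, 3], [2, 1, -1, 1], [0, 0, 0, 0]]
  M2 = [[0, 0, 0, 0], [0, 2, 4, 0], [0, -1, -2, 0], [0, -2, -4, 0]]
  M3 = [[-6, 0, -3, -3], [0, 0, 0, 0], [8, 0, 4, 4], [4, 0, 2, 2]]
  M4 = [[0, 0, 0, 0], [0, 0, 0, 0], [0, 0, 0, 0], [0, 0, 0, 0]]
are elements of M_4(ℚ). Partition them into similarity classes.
Characteristic polynomials: χ_{M1} = x^4, χ_{M2} = x^4, χ_{M3} = x^4, χ_{M4} = x^4.

{M1, M2, M3}: invariant factors x, x, x^2.

{M4}: invariant factors x, x, x, x.

Matrices are similar if and only if their invariant-factor lists agree; the partition into similarity classes is {M1, M2, M3}, {M4}.

2 classes: {M1, M2, M3}, {M4}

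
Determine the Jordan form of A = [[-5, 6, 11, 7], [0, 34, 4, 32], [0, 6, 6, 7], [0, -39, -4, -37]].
The characteristic polynomial is det(xI - A) = (x - 4)^2(x + 5)^2, so the eigenvalues are -5 (algebraic multiplicity 2), 4 (algebraic multiplicity 2).

For λ = -5: rank(A + 5I) = 2. The eigenspace has dimension 4 - 2 = 2, so there are 2 Jordan blocks; the rank sequence gives block sizes [1, 1].

For λ = 4: rank(A - 4I) = 3, rank((A - 4I)^2) = 2. The eigenspace has dimension 4 - 3 = 1, so there is 1 Jordan block; the rank sequence gives block sizes [2].

Assembling the blocks gives the Jordan form J above.

J = [[-5, 0, 0, 0], [0, -5, 0, 0], [0, 0, 4, 1], [0, 0, 0, 4]]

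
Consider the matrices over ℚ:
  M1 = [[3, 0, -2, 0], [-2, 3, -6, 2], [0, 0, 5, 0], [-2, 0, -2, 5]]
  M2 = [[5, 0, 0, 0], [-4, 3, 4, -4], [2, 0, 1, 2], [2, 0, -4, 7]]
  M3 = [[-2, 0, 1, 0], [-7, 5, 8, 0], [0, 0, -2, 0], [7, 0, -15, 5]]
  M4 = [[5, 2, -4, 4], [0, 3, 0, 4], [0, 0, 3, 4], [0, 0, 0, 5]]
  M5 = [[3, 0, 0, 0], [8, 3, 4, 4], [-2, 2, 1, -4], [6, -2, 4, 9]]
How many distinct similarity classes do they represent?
Characteristic polynomials: χ_{M1} = (x - 5)^2(x - 3)^2, χ_{M2} = (x - 5)^2(x - 3)^2, χ_{M3} = (x - 5)^2(x + 2)^2, χ_{M4} = (x - 5)^2(x - 3)^2, χ_{M5} = (x - 5)^2(x - 3)^2.

{M1, M2, M4, M5}: invariant factors (x - 5)(x - 3), (x - 5)(x - 3).

{M3}: invariant factors x - 5, (x - 5)(x + 2)^2.

Matrices are similar if and only if their invariant-factor lists agree; the partition into similarity classes is {M1, M2, M4, M5}, {M3}.

2 classes: {M1, M2, M4, M5}, {M3}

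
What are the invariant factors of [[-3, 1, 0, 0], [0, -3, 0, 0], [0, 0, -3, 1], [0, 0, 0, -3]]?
The Jordan structure of A has elementary divisors (x + 3)^2, (x + 3)^2. Arranging the block sizes at each eigenvalue in decreasing order and taking row products gives the invariant factors.

Invariant factors (smallest first, each dividing the next): (x + 3)^2, (x + 3)^2.

Check: the last factor (x + 3)^2 is the minimal polynomial, and the product (x + 3)^4 is the characteristic polynomial.

(x + 3)^2, (x + 3)^2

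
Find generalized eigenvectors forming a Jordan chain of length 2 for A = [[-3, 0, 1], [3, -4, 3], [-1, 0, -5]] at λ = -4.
We seek v_1 ∈ ker((A + 4I)^2) \ ker(A + 4I), then set v_{i+1} = (A + 4I) v_i.

One such chain is v_1 = [[-2, -8, 3]]^T, v_2 = [[1, 3, -1]]^T. Check: (A + 4I) v_2 = [[0, 0, 0]]^T = 0.

v_1 = [[-2, -8, 3]]^T, v_2 = [[1, 3, -1]]^T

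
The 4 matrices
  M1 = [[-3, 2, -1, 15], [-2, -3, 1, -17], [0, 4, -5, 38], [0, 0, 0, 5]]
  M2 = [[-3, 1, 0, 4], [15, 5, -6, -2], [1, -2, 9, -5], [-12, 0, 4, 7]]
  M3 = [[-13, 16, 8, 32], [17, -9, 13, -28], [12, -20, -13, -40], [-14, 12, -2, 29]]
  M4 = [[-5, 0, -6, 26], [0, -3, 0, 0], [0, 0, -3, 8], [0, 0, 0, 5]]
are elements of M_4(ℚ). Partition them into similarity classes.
Characteristic polynomials: χ_{M1} = (x - 5)(x + 3)^2(x + 5), χ_{M2} = (x - 5)^2(x - 4)^2, χ_{M3} = (x - 5)(x + 3)^2(x + 5), χ_{M4} = (x - 5)(x + 3)^2(x + 5).

{M1, M3}: invariant factors (x - 5)(x + 3)^2(x + 5).

{M2}: invariant factors (x - 5)^2(x - 4)^2.

{M4}: invariant factors x + 3, (x - 5)(x + 3)(x + 5).

Matrices are similar if and only if their invariant-factor lists agree; the partition into similarity classes is {M1, M3}, {M2}, {M4}.

3 classes: {M1, M3}, {M2}, {M4}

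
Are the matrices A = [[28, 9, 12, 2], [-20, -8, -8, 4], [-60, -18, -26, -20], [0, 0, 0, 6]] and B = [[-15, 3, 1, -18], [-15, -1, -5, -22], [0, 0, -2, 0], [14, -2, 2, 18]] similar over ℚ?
Two matrices over a field are similar if and only if they have the same invariant factors.

Both A and B have characteristic polynomial (x - 6)(x + 2)^3 and minimal polynomial (x - 6)(x + 2)^2. Computing further, both have invariant factors x + 2, (x - 6)(x + 2)^2. Hence A and B are similar.

Yes.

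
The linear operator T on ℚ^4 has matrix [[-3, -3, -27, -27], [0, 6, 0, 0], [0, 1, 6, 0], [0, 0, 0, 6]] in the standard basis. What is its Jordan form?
The characteristic polynomial is det(xI - A) = (x - 6)^3(x + 3), so the eigenvalues are -3 (algebraic multiplicity 1), 6 (algebraic multiplicity 3).

For λ = -3: algebraic multiplicity 1 gives one 1×1 block.

For λ = 6: rank(A - 6I) = 2, rank((A - 6I)^2) = 1. The eigenspace has dimension 4 - 2 = 2, so there are 2 Jordan blocks; the rank sequence gives block sizes [2, 1].

Assembling the blocks gives the Jordan form J above.

J = [[-3, 0, 0, 0], [0, 6, 1, 0], [0, 0, 6, 0], [0, 0, 0, 6]]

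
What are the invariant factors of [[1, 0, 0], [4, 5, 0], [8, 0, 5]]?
x - 5, (x - 5)(x - 1)

The Jordan structure of A has elementary divisors (x - 1), (x - 5), (x - 5). Arranging the block sizes at each eigenvalue in decreasing order and taking row products gives the invariant factors.

Invariant factors (smallest first, each dividing the next): x - 5, (x - 5)(x - 1).

Check: the last factor (x - 5)(x - 1) is the minimal polynomial, and the product (x - 5)^2(x - 1) is the characteristic polynomial.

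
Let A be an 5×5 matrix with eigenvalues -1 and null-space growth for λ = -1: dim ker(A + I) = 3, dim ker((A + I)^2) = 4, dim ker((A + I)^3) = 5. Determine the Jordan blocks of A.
λ = -1: successive nullity increments [3, 1, 1] count blocks of size ≥ k; block sizes are [3, 1, 1].

Jordan blocks: (-1, 3), (-1, 1), (-1, 1)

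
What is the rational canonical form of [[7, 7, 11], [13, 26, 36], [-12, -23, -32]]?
The invariant factors of A (the non-unit diagonal entries of the Smith normal form of xI - A over ℚ[x]) are (x - 3)(x + 1)^2, each dividing the next. The characteristic polynomial is their product, (x - 3)(x + 1)^2.

The rational canonical form is the block-diagonal matrix of companion matrices C(f_i):
R = [[0, 0, 3], [1, 0, 5], [0, 1, 1]].

R = [[0, 0, 3], [1, 0, 5], [0, 1, 1]]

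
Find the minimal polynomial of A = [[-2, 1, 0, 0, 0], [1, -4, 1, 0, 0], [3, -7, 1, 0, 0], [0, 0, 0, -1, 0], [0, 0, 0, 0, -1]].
m_A(x) = (x + 1)(x + 2)^2

The characteristic polynomial factors as (x + 1)^3(x + 2)^2. The minimal polynomial is ∏(x - λ)^{k_λ} where k_λ is the size of the largest Jordan block at λ.

For λ = -2: rank(A + 2I) = 4, and the largest Jordan block has size 2 (the smallest k with rank((A + 2I)^k) = rank((A + 2I)^(k+1))).
For λ = -1: rank(A + I) = 2, and the largest Jordan block has size 1 (the smallest k with rank((A + I)^k) = rank((A + I)^(k+1))).

So m_A(x) = (x + 1)(x + 2)^2.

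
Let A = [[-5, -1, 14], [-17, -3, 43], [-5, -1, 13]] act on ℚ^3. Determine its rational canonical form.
The invariant factors of A (the non-unit diagonal entries of the Smith normal form of xI - A over ℚ[x]) are (x - 2)(x^2 - 3x + 1), each dividing the next. The characteristic polynomial is their product, (x - 2)(x^2 - 3x + 1).

The rational canonical form is the block-diagonal matrix of companion matrices C(f_i):
R = [[0, 0, 2], [1, 0, -7], [0, 1, 5]].

Note the characteristic polynomial does not split into linear factors over ℚ, so A has no Jordan form over ℚ; the rational canonical form exists over any field.

R = [[0, 0, 2], [1, 0, -7], [0, 1, 5]]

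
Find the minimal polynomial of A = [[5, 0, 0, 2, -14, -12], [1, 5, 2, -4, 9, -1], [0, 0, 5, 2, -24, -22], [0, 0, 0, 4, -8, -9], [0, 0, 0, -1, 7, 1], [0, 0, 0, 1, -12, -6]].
m_A(x) = (x - 5)^2(x + 5)

The characteristic polynomial factors as (x - 5)^5(x + 5). The minimal polynomial is ∏(x - λ)^{k_λ} where k_λ is the size of the largest Jordan block at λ.

For λ = -5: rank(A + 5I) = 5, and the largest Jordan block has size 1 (the smallest k with rank((A + 5I)^k) = rank((A + 5I)^(k+1))).
For λ = 5: rank(A - 5I) = 3, and the largest Jordan block has size 2 (the smallest k with rank((A - 5I)^k) = rank((A - 5I)^(k+1))).

So m_A(x) = (x - 5)^2(x + 5).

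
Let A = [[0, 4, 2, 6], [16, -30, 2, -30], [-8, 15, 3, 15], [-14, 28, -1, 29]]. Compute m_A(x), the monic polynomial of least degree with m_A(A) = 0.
The characteristic polynomial factors as (x - 2)^3(x + 4). The minimal polynomial is ∏(x - λ)^{k_λ} where k_λ is the size of the largest Jordan block at λ.

For λ = -4: rank(A + 4I) = 3, and the largest Jordan block has size 1 (the smallest k with rank((A + 4I)^k) = rank((A + 4I)^(k+1))).
For λ = 2: rank(A - 2I) = 3, and the largest Jordan block has size 3 (the smallest k with rank((A - 2I)^k) = rank((A - 2I)^(k+1))).

So m_A(x) = (x - 2)^3(x + 4).

m_A(x) = (x - 2)^3(x + 4)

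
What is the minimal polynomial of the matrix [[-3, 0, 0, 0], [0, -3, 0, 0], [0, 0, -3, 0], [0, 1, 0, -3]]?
m_A(x) = (x + 3)^2

The characteristic polynomial factors as (x + 3)^4. The minimal polynomial is ∏(x - λ)^{k_λ} where k_λ is the size of the largest Jordan block at λ.

For λ = -3: rank(A + 3I) = 1, and the largest Jordan block has size 2 (the smallest k with rank((A + 3I)^k) = rank((A + 3I)^(k+1))).

So m_A(x) = (x + 3)^2.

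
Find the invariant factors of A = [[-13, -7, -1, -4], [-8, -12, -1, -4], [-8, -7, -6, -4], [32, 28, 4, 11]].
The Jordan structure of A has elementary divisors (x + 5)^2, (x + 5), (x + 5). Arranging the block sizes at each eigenvalue in decreasing order and taking row products gives the invariant factors.

Invariant factors (smallest first, each dividing the next): x + 5, x + 5, (x + 5)^2.

Check: the last factor (x + 5)^2 is the minimal polynomial, and the product (x + 5)^4 is the characteristic polynomial.

x + 5, x + 5, (x + 5)^2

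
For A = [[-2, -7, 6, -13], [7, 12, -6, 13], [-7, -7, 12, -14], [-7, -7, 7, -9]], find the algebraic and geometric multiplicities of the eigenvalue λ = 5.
The characteristic polynomial is (x - 5)^3(x + 2), so the factor x - 5 appears with exponent 3: the algebraic multiplicity is 3.

rank(A - 5I) = 2, so the eigenspace has dimension 4 - 2 = 2: the geometric multiplicity is 2.

Since 2 < 3, A is not diagonalizable.

algebraic multiplicity 3, geometric multiplicity 2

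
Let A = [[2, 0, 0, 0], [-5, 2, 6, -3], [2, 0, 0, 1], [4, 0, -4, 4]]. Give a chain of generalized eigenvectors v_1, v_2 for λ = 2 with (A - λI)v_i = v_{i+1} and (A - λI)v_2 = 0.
v_1 = [[1, 4, -1, -4]]^T, v_2 = [[0, 1, 0, 0]]^T

We seek v_1 ∈ ker((A - 2I)^2) \ ker(A - 2I), then set v_{i+1} = (A - 2I) v_i.

One such chain is v_1 = [[1, 4, -1, -4]]^T, v_2 = [[0, 1, 0, 0]]^T. Check: (A - 2I) v_2 = [[0, 0, 0, 0]]^T = 0.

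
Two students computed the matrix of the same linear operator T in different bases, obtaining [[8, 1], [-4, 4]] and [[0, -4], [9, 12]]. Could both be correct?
Yes.

Two matrices over a field are similar if and only if they have the same invariant factors.

Both A and B have characteristic polynomial (x - 6)^2 and minimal polynomial (x - 6)^2. Computing further, both have invariant factors (x - 6)^2. Hence A and B are similar.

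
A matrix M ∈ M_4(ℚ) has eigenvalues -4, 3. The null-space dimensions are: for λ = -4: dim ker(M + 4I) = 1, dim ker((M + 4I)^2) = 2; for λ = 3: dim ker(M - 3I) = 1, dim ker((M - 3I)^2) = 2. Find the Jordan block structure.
λ = -4: successive nullity increments [1, 1] count blocks of size ≥ k; block sizes are [2].
λ = 3: successive nullity increments [1, 1] count blocks of size ≥ k; block sizes are [2].

Jordan blocks: (-4, 2), (3, 2)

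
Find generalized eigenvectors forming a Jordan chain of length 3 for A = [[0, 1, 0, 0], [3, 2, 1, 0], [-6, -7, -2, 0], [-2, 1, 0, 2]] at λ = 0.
v_1 = [[0, 0, 1, 0]]^T, v_2 = [[0, 1, -2, 0]]^T, v_3 = [[1, 0, -3, 1]]^T

We seek v_1 ∈ ker(A^3) \ ker(A^2), then set v_{i+1} = A v_i.

One such chain is v_1 = [[0, 0, 1, 0]]^T, v_2 = [[0, 1, -2, 0]]^T, v_3 = [[1, 0, -3, 1]]^T. Check: A v_3 = [[0, 0, 0, 0]]^T = 0.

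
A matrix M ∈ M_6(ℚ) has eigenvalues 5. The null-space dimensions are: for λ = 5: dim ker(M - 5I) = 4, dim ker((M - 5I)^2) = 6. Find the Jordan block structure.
λ = 5: successive nullity increments [4, 2] count blocks of size ≥ k; block sizes are [2, 2, 1, 1].

Jordan blocks: (5, 2), (5, 2), (5, 1), (5, 1)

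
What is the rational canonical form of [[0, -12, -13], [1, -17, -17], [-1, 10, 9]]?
The invariant factors of A (the non-unit diagonal entries of the Smith normal form of xI - A over ℚ[x]) are (x + 5)(x^2 + 3x + 1), each dividing the next. The characteristic polynomial is their product, (x + 5)(x^2 + 3x + 1).

The rational canonical form is the block-diagonal matrix of companion matrices C(f_i):
R = [[0, 0, -5], [1, 0, -16], [0, 1, -8]].

Note the characteristic polynomial does not split into linear factors over ℚ, so A has no Jordan form over ℚ; the rational canonical form exists over any field.

R = [[0, 0, -5], [1, 0, -16], [0, 1, -8]]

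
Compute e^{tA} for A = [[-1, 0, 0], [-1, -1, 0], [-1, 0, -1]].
e^{tA} = [[e^{-t}, 0, 0], [-t*e^{-t}, e^{-t}, 0], [-t*e^{-t}, 0, e^{-t}]]

A has Jordan form J = [[-1, 1, 0], [0, -1, 0], [0, 0, -1]] with A = PJP^{-1}, so e^{tA} = P e^{tJ} P^{-1}.

For a Jordan block J_k(λ), e^{tJ_k(λ)} = e^{λt} · (I + tN + t^2 N^2/2! + ... + t^{k-1} N^{k-1}/(k-1)!) where N is the nilpotent superdiagonal part.

Assembling the blocks and conjugating back gives the entries of e^{tA} as shown above.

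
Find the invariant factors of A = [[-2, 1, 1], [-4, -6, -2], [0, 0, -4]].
The Jordan structure of A has elementary divisors (x + 4)^2, (x + 4). Arranging the block sizes at each eigenvalue in decreasing order and taking row products gives the invariant factors.

Invariant factors (smallest first, each dividing the next): x + 4, (x + 4)^2.

Check: the last factor (x + 4)^2 is the minimal polynomial, and the product (x + 4)^3 is the characteristic polynomial.

x + 4, (x + 4)^2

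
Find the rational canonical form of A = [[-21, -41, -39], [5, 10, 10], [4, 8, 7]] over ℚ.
R = [[0, 0, 5], [1, 0, 6], [0, 1, -4]]

The invariant factors of A (the non-unit diagonal entries of the Smith normal form of xI - A over ℚ[x]) are (x + 5)(x^2 - x - 1), each dividing the next. The characteristic polynomial is their product, (x + 5)(x^2 - x - 1).

The rational canonical form is the block-diagonal matrix of companion matrices C(f_i):
R = [[0, 0, 5], [1, 0, 6], [0, 1, -4]].

Note the characteristic polynomial does not split into linear factors over ℚ, so A has no Jordan form over ℚ; the rational canonical form exists over any field.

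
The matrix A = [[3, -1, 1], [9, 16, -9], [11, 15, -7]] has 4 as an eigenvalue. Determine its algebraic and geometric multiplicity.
algebraic multiplicity 3, geometric multiplicity 1

The characteristic polynomial is (x - 4)^3, so the factor x - 4 appears with exponent 3: the algebraic multiplicity is 3.

rank(A - 4I) = 2, so the eigenspace has dimension 3 - 2 = 1: the geometric multiplicity is 1.

Since 1 < 3, A is not diagonalizable.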